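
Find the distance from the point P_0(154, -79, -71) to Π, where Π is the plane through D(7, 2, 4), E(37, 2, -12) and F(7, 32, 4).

3

DE = (30, 0, -16) and DF = (0, 30, 0), so a normal is n = DE × DF = (480, 0, 900).
d = |480·154 + 900·(-71) − 6960| / √(230400 + 0 + 810000) = |3060| / 1020 = 3.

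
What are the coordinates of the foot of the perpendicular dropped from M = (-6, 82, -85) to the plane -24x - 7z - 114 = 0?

(18, 82, -78)

The perpendicular from M has direction n = (-24, 0, -7): r = (-6, 82, -85) + t(-24, 0, -7).
Substitute into the plane: n·(M + tn) = 114 gives 739 + 625t = 114, so t = -1.
Foot = (-6, 82, -85) + (-1)·(-24, 0, -7) = (18, 82, -78).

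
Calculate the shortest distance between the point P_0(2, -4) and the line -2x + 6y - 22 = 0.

25/√10

d = |(-2)·2 + 6·(-4) − 22| / √(4 + 36) = |-50|/(2√10) = 5√10/2.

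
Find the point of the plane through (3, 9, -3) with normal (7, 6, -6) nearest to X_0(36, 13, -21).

(15, -5, -3)

n = (7, 6, -6), |n|² = 121, and n·X_0 − 93 = 363.
t = 363/121 = 3, so the foot is X_0 − t·n = (36, 13, -21) − 3·(7, 6, -6) = (15, -5, -3).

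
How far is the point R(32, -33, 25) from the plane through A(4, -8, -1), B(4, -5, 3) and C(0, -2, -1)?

10√61/61

AB = (0, 3, 4) and AC = (-4, 6, 0), so a normal is n = AB × AC = (-24, -16, 12).
Then n·(32, -33, 25) - 20 = 40.
|n| = √(576 + 256 + 144) = 4√61, so the distance is |40|/(4√61) = 10√61/61.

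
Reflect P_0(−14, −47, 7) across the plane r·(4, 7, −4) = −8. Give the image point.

n = (4, 7, −4), |n|² = 81, n·P_0 − (-8) = -405, so t = -405/81 = -5.
Foot F = P_0 − (-5)·n = (6, −12, −13); the reflection is 2F − P_0 = (26, 23, −33).

(26, 23, -33)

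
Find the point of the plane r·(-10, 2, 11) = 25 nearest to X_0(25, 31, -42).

n = (-10, 2, 11), |n|² = 225, and n·X_0 − 25 = -675.
t = -675/225 = -3, so the foot is X_0 − t·n = (25, 31, -42) − (-3)·(-10, 2, 11) = (-5, 37, -9).

(-5, 37, -9)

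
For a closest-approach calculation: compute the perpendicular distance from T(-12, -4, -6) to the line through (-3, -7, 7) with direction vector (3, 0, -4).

3√26

Direction vector d = (3, 0, -4).
AP = (-9, 3, -13); AP·d = 25, |AP|² = 259, |d|² = 25.
distance² = |AP|² − (AP·d)²/|d|² = 259 − 625/25 = 234, so the distance is 3√26.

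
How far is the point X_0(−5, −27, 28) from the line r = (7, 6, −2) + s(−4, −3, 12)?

6√17

Direction vector d = (−4, −3, 12).
AP = (−12, −33, 30), and AP × d = (−306, 24, −96).
|AP × d|² = 103428 and |d|² = 169, so the distance is √(103428/169) = √612 = 6√17.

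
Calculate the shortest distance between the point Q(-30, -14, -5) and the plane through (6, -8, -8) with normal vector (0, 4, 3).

The plane has equation n·(r − (6, -8, -8)) = 0, i.e. n·r = -56.
d = |4·(-14) + 3·(-5) − (-56)| / √(0 + 16 + 9) = |-15| / 5 = 3.

3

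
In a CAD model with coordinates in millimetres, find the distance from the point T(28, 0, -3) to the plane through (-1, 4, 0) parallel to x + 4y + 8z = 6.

Parallel planes share the normal n = (1, 4, 8); since (-1, 4, 0) lies on the plane, its equation is x + 4y + 8z = 15.
n = (1, 4, 8); n·P − 15 = -11; |n| = 9; distance = 11/9.

11/9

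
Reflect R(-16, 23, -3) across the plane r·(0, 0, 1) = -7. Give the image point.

With n = (0, 0, 1), the signed offset is (n·R − (-7))/|n|² = 4/1 = 4.
R' = R − 2t·n = (-16, 23, -3) − 8·(0, 0, 1) = (-16, 23, -11).

(-16, 23, -11)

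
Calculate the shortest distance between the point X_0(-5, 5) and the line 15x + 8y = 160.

d = |15·(-5) + 8·5 − 160| / √(225 + 64) = |-195|/17 = 195/17.

195/17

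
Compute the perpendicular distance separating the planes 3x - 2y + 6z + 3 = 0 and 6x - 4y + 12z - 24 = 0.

Divide the second equation by 2 to match normals: 3x - 2y + 6z = 12.
Both planes have normal n = (3, -2, 6), |n| = 7. Any point on the first plane is at distance |12 − (-3)|/|n| = 15/7 from the second.

15/7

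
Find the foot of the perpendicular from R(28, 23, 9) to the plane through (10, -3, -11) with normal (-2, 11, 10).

(32, 1, -11)

n = (-2, 11, 10), |n|² = 225, and n·R − (-163) = 450.
t = 450/225 = 2, so the foot is R − t·n = (28, 23, 9) − 2·(-2, 11, 10) = (32, 1, -11).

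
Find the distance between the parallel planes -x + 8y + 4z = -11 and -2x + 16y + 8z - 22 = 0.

Divide the second equation by 2 to match normals: -x + 8y + 4z = 11.
Both planes have normal n = (-1, 8, 4), |n| = 9. Any point on the first plane is at distance |11 − (-11)|/|n| = 22/9 from the second.

22/9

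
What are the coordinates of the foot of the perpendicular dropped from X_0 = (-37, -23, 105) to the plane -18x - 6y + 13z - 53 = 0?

The perpendicular from X_0 has direction n = (-18, -6, 13): r = (-37, -23, 105) + λ(-18, -6, 13).
Substitute into the plane: n·(X_0 + λn) = 53 gives 2169 + 529λ = 53, so λ = -4.
Foot = (-37, -23, 105) + (-4)·(-18, -6, 13) = (35, 1, 53).

(35, 1, 53)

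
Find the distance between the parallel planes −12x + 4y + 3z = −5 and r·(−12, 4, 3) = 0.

5/13

With common normal n = (−12, 4, 3) (|n| = 13), the distance is |(-5) − 0|/|n| = 5/13.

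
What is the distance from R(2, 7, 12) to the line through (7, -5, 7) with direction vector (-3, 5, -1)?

3√6

Direction vector d = (-3, 5, -1).
AP = (-5, 12, 5); AP·d = 70, |AP|² = 194, |d|² = 35.
distance² = |AP|² − (AP·d)²/|d|² = 194 − 4900/35 = 54, so the distance is 3√6.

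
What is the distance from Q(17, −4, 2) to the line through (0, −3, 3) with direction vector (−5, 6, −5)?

√205

Direction vector d = (−5, 6, −5).
AP = (17, −1, −1); AP·d = -86, |AP|² = 291, |d|² = 86.
distance² = |AP|² − (AP·d)²/|d|² = 291 − 7396/86 = 205, so the distance is √205.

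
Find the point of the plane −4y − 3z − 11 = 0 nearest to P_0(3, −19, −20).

(3, 1, -5)

n = (0, −4, −3), |n|² = 25, and n·P_0 − 11 = 125.
t = 125/25 = 5, so the foot is P_0 − t·n = (3, −19, −20) − 5·(0, −4, −3) = (3, 1, −5).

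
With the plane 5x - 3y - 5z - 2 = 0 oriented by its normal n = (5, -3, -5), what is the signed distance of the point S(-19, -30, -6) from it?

n·S − 2 = 23.
|n| = √59, so the signed distance is 23√59/59.

23√59/59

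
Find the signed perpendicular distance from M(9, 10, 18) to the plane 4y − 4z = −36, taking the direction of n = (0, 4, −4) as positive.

n·M − (-36) = 4.
|n| = 4√2, so the signed distance is √2/2.

√2/2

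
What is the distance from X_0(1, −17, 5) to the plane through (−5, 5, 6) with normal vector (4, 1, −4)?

The plane has equation n·(r − (−5, 5, 6)) = 0, i.e. n·r = -39.
Then n·(1, −17, 5) − (−39) = 6.
|n| = √(16 + 1 + 16) = √33, so the distance is |6|/√33 = 6/√33.

6/√33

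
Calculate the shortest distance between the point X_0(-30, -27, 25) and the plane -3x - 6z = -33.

9/√5

n = (-3, 0, -6); n·P − (-33) = -27; |n| = 3√5; distance = 27/(3√5) = 9/√5.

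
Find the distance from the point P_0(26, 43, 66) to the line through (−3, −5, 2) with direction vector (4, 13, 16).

√185

Direction vector d = (4, 13, 16).
AP = (29, 48, 64); AP·d = 1764, |AP|² = 7241, |d|² = 441.
distance² = |AP|² − (AP·d)²/|d|² = 7241 − 3111696/441 = 185, so the distance is √185.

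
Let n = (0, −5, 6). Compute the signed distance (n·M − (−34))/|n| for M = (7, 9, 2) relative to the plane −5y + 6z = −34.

n·M − (-34) = 1.
|n| = √61, so the signed distance is 1/√61.

1/√61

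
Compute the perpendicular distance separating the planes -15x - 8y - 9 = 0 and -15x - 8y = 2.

7/17

With common normal n = (-15, -8, 0) (|n| = 17), the distance is |9 − 2|/|n| = 7/17.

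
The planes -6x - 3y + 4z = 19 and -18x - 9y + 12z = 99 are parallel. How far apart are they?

Divide the second equation by 3 to match normals: -6x - 3y + 4z = 33.
Both planes have normal n = (-6, -3, 4), |n| = √61. Any point on the first plane is at distance |33 − 19|/|n| = 14/√61 from the second.

14/√61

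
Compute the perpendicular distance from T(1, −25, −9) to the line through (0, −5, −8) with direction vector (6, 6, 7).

Direction vector d = (6, 6, 7).
AP = (1, −20, −1); AP·d = -121, |AP|² = 402, |d|² = 121.
distance² = |AP|² − (AP·d)²/|d|² = 402 − 14641/121 = 281, so the distance is √281.

√281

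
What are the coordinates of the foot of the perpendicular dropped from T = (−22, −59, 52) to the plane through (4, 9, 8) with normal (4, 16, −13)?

(-6, 5, 0)

n = (4, 16, −13), |n|² = 441, and n·T − 56 = -1764.
t = -1764/441 = -4, so the foot is T − t·n = (−22, −59, 52) − (-4)·(4, 16, −13) = (−6, 5, 0).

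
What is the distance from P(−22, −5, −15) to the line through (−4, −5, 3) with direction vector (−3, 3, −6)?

9√2

Direction vector d = (−3, 3, −6).
AP = (−18, 0, −18), and AP × d = (54, −54, −54).
|AP × d|² = 8748 and |d|² = 54, so the distance is √(8748/54) = √162 = 9√2.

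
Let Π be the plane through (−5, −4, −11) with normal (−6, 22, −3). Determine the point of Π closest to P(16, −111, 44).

(-14, -1, 29)

n = (−6, 22, −3), |n|² = 529, and n·P − (-25) = -2645.
t = -2645/529 = -5, so the foot is P − t·n = (16, −111, 44) − (-5)·(−6, 22, −3) = (−14, −1, 29).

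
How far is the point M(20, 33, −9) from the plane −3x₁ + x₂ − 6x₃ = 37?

10/√46

d = |(-3)·20 + 1·33 + (-6)·(-9) − 37| / √(9 + 1 + 36) = |-10| / √46 = 10/√46.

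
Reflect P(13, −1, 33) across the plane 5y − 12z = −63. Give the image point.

(13, 19, -15)

With n = (0, 5, −12), the signed offset is (n·P − (-63))/|n|² = -338/169 = -2.
P' = P − 2t·n = (13, −1, 33) − (-4)·(0, 5, −12) = (13, 19, −15).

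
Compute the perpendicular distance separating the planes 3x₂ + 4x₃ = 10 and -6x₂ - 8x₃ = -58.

19/5

Divide the second equation by -2 to match normals: 3x₂ + 4x₃ = 29.
With common normal n = (0, 3, 4) (|n| = 5), the distance is |10 − 29|/|n| = 19/5.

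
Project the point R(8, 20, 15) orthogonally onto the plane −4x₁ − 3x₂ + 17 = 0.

n = (−4, −3, 0), |n|² = 25, and n·R − (-17) = -75.
t = -75/25 = -3, so the foot is R − t·n = (8, 20, 15) − (-3)·(−4, −3, 0) = (−4, 11, 15).

(-4, 11, 15)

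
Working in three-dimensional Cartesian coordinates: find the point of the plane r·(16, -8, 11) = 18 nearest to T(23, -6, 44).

n = (16, -8, 11), |n|² = 441, and n·T − 18 = 882.
t = 882/441 = 2, so the foot is T − t·n = (23, -6, 44) − 2·(16, -8, 11) = (-9, 10, 22).

(-9, 10, 22)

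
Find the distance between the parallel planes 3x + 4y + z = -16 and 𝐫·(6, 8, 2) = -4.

Divide the second equation by 2 to match normals: 3x + 4y + z = -2.
With common normal n = (3, 4, 1) (|n| = √26), the distance is |(-16) − (-2)|/|n| = 14/√26 = 7√26/13.

14/√26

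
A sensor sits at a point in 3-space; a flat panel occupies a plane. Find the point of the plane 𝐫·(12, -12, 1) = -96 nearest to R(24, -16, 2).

The perpendicular from R has direction n = (12, -12, 1): r = (24, -16, 2) + λ(12, -12, 1).
Substitute into the plane: n·(R + λn) = -96 gives 482 + 289λ = -96, so λ = -2.
Foot = (24, -16, 2) + (-2)·(12, -12, 1) = (0, 8, 0).

(0, 8, 0)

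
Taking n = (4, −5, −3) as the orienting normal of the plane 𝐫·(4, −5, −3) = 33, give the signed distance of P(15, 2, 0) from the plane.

17√2/10

n·P − 33 = 17.
|n| = 5√2, so the signed distance is 17√2/10.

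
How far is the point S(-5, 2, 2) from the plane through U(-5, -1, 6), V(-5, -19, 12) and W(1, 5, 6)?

9/√11

UV = (0, -18, 6) and UW = (6, 6, 0), so a normal is n = UV × UW = (-36, 36, 108).
Then n·(-5, 2, 2) - 792 = -324.
|n| = √(1296 + 1296 + 11664) = 36√11, so the distance is |-324|/(36√11) = 9/√11.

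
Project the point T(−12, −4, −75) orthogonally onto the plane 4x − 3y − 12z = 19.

The perpendicular from T has direction n = (4, −3, −12): r = (−12, −4, −75) + t(4, −3, −12).
Substitute into the plane: n·(T + tn) = 19 gives 864 + 169t = 19, so t = -5.
Foot = (−12, −4, −75) + (-5)·(4, −3, −12) = (−32, 11, −15).

(-32, 11, -15)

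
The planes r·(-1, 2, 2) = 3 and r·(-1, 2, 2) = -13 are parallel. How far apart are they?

16/3

Both planes have normal n = (-1, 2, 2), |n| = 3. Any point on the first plane is at distance |(-13) − 3|/|n| = 16/3 from the second.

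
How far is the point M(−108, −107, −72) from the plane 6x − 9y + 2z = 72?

9

d = |6·(-108) + (-9)·(-107) + 2·(-72) − 72| / √(36 + 81 + 4) = |99| / 11 = 9.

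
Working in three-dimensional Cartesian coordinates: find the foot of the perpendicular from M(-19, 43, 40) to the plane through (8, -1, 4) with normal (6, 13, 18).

(-31, 17, 4)

The perpendicular from M has direction n = (6, 13, 18): r = (-19, 43, 40) + λ(6, 13, 18).
Substitute into the plane: n·(M + λn) = 107 gives 1165 + 529λ = 107, so λ = -2.
Foot = (-19, 43, 40) + (-2)·(6, 13, 18) = (-31, 17, 4).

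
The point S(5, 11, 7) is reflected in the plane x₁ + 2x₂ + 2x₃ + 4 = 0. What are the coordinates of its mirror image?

(-5, -9, -13)

n = (1, 2, 2), |n|² = 9, n·S − (-4) = 45, so t = 45/9 = 5.
Foot F = S − 5·n = (0, 1, -3); the reflection is 2F − S = (-5, -9, -13).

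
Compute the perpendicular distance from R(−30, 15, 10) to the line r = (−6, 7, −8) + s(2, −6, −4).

2√115

Direction vector d = (2, −6, −4).
AP = (−24, 8, 18), and AP × d = (76, −60, 128).
|AP × d|² = 25760 and |d|² = 56, so the distance is √(25760/56) = √460 = 2√115.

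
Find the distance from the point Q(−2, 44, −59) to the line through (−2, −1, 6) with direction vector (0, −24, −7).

75

Direction vector d = (0, −24, −7).
AP = (0, 45, −65), and AP × d = (−1875, 0, 0).
|AP × d|² = 3515625 and |d|² = 625, so the distance is √(3515625/625) = √5625 = 75.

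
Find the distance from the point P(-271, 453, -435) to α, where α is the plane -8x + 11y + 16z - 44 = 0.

7

d = |(-8)·(-271) + 11·453 + 16·(-435) − 44| / √(64 + 121 + 256) = |147| / 21 = 7.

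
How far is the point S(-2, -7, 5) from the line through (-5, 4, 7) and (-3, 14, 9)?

A direction vector is d = (2, 10, 2).
AP = (3, -11, -2), and AP × d = (-2, -10, 52).
|AP × d|² = 2808 and |d|² = 108, so the distance is √(2808/108) = √26.

√26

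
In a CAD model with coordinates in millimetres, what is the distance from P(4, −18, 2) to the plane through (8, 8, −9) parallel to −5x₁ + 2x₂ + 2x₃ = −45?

10√33/33

Parallel planes share the normal n = (−5, 2, 2); since (8, 8, −9) lies on the plane, its equation is −5x₁ + 2x₂ + 2x₃ = -42.
Then n·(4, −18, 2) − (−42) = −10.
|n| = √(25 + 4 + 4) = √33, so the distance is |-10|/√33 = 10/√33.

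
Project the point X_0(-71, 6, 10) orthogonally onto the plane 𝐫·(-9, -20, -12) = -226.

(-62, 26, 22)

The perpendicular from X_0 has direction n = (-9, -20, -12): r = (-71, 6, 10) + λ(-9, -20, -12).
Substitute into the plane: n·(X_0 + λn) = -226 gives 399 + 625λ = -226, so λ = -1.
Foot = (-71, 6, 10) + (-1)·(-9, -20, -12) = (-62, 26, 22).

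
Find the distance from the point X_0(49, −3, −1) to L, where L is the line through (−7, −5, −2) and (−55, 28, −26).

A direction vector is d = (−48, 33, −24).
AP = (56, 2, 1); AP·d = -2646, |AP|² = 3141, |d|² = 3969.
distance² = |AP|² − (AP·d)²/|d|² = 3141 − 7001316/3969 = 1377, so the distance is 9√17.

9√17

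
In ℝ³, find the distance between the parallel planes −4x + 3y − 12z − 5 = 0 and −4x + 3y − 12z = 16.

With common normal n = (−4, 3, −12) (|n| = 13), the distance is |5 − 16|/|n| = 11/13.

11/13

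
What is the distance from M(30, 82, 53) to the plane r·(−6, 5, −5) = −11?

24/√86

Normal vector n = (−6, 5, −5), and n·(30, 82, 53) − (−11) = −24.
|n| = √(36 + 25 + 25) = √86, so the distance is |-24|/√86 = 24/√86.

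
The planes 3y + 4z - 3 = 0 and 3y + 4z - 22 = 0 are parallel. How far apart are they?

Both planes have normal n = (0, 3, 4), |n| = 5. Any point on the first plane is at distance |22 − 3|/|n| = 19/5 from the second.

19/5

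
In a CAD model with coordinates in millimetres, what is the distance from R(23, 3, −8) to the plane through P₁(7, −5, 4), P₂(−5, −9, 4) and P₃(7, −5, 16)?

P₁P₂ = (−12, −4, 0) and P₁P₃ = (0, 0, 12), so a normal is n = P₁P₂ × P₁P₃ = (−48, 144, 0).
Then n·(23, 3, −8) − (−1056) = 384.
|n| = √(2304 + 20736 + 0) = 48√10, so the distance is |384|/(48√10) = 8/√10.

8/√10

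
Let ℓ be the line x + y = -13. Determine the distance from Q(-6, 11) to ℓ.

The normal to the line is n = (1, 1) with |n| = √2.
|n·Q − (-13)| = |5 − (-13)| = 18, so the distance is 18/√2 = 9√2.

9√2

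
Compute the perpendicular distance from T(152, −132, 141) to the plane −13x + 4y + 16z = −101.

Normal vector n = (−13, 4, 16), and n·(152, −132, 141) − (−101) = −147.
|n| = √(169 + 16 + 256) = 21, so the distance is |-147|/21 = 7.

7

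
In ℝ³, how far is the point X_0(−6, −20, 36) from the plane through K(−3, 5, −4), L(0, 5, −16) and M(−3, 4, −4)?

KL = (3, 0, −12) and KM = (0, −1, 0), so a normal is n = KL × KM = (−12, 0, −3).
Then n·(−6, −20, 36) − 48 = −84.
|n| = √(144 + 0 + 9) = 3√17, so the distance is |-84|/(3√17) = 28√17/17.

28/√17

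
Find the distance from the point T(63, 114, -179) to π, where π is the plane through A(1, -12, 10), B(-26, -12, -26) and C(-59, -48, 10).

3

AB = (-27, 0, -36) and AC = (-60, -36, 0), so a normal is n = AB × AC = (-1296, 2160, 972).
n = (-1296, 2160, 972); n·P − (-17496) = 8100; |n| = 2700; distance = 8100/2700 = 3.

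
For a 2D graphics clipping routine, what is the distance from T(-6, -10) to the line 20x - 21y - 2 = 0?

88/29

The normal to the line is n = (20, -21) with |n| = 29.
|n·T − 2| = |90 − 2| = 88, so the distance is 88/29.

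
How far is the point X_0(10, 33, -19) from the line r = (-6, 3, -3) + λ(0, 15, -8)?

16

Direction vector d = (0, 15, -8).
AP = (16, 30, -16), and AP × d = (0, 128, 240).
|AP × d|² = 73984 and |d|² = 289, so the distance is √(73984/289) = √256 = 16.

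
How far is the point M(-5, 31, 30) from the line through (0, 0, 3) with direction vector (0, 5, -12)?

√1546

Direction vector d = (0, 5, -12).
AP = (-5, 31, 27), and AP × d = (-507, -60, -25).
|AP × d|² = 261274 and |d|² = 169, so the distance is √(261274/169) = √1546.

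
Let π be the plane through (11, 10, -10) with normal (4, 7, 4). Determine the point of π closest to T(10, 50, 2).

(-6, 22, -14)

n = (4, 7, 4), |n|² = 81, and n·T − 74 = 324.
t = 324/81 = 4, so the foot is T − t·n = (10, 50, 2) − 4·(4, 7, 4) = (-6, 22, -14).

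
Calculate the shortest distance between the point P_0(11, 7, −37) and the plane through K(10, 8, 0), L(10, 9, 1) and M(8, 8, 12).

KL = (0, 1, 1) and KM = (−2, 0, 12), so a normal is n = KL × KM = (12, −2, 2).
d = |12·11 + (-2)·7 + 2·(-37) − 104| / √(144 + 4 + 4) = |-60| / (2√38) = 30/√38.

30/√38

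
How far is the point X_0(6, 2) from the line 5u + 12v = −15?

The normal to the line is n = (5, 12) with |n| = 13.
|n·X_0 − (-15)| = |54 − (-15)| = 69, so the distance is 69/13.

69/13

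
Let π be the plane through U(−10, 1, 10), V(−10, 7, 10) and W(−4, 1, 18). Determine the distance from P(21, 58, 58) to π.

4

UV = (0, 6, 0) and UW = (6, 0, 8), so a normal is n = UV × UW = (48, 0, −36).
d = |48·21 + (-36)·58 − (-840)| / √(2304 + 0 + 1296) = |-240| / 60 = 4.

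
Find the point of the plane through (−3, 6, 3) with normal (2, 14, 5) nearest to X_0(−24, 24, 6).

n = (2, 14, 5), |n|² = 225, and n·X_0 − 93 = 225.
t = 225/225 = 1, so the foot is X_0 − t·n = (−24, 24, 6) − 1·(2, 14, 5) = (−26, 10, 1).

(-26, 10, 1)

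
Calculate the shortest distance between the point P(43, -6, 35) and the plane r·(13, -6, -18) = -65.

Normal vector n = (13, -6, -18), and n·(43, -6, 35) - (-65) = 30.
|n| = √(169 + 36 + 324) = 23, so the distance is |30|/23 = 30/23.

30/23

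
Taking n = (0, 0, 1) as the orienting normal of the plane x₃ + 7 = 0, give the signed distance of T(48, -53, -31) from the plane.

n·T − (-7) = -24.
|n| = 1, so the signed distance is -24/1 = -24.

-24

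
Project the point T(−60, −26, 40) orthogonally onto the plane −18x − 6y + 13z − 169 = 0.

n = (−18, −6, 13), |n|² = 529, and n·T − 169 = 1587.
t = 1587/529 = 3, so the foot is T − t·n = (−60, −26, 40) − 3·(−18, −6, 13) = (−6, −8, 1).

(-6, -8, 1)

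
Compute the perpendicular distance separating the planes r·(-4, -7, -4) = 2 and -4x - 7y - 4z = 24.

Both planes have normal n = (-4, -7, -4), |n| = 9. Any point on the first plane is at distance |24 − 2|/|n| = 22/9 from the second.

22/9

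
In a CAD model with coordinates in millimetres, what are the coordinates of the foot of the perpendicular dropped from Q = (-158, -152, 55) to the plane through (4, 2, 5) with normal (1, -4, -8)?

(-476/3, -448/3, 181/3)

The perpendicular from Q has direction n = (1, -4, -8): r = (-158, -152, 55) + t(1, -4, -8).
Substitute into the plane: n·(Q + tn) = -44 gives 10 + 81t = -44, so t = -2/3.
Foot = (-158, -152, 55) + (-2/3)·(1, -4, -8) = (-476/3, -448/3, 181/3).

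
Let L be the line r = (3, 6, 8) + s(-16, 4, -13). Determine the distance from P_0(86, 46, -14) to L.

Direction vector d = (-16, 4, -13).
AP = (83, 40, -22); AP·d = -882, |AP|² = 8973, |d|² = 441.
distance² = |AP|² − (AP·d)²/|d|² = 8973 − 777924/441 = 7209, so the distance is 9√89.

9√89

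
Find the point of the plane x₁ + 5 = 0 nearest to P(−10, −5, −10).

(-5, -5, -10)

The perpendicular from P has direction n = (1, 0, 0): r = (−10, −5, −10) + λ(1, 0, 0).
Substitute into the plane: n·(P + λn) = -5 gives -10 + 1λ = -5, so λ = 5.
Foot = (−10, −5, −10) + 5·(1, 0, 0) = (−5, −5, −10).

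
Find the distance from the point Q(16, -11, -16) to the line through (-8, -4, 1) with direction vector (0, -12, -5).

√745

Direction vector d = (0, -12, -5).
AP = (24, -7, -17), and AP × d = (-169, 120, -288).
|AP × d|² = 125905 and |d|² = 169, so the distance is √(125905/169) = √745.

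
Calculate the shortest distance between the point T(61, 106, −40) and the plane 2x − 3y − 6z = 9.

Normal vector n = (2, −3, −6), and n·(61, 106, −40) − 9 = 35.
|n| = √(4 + 9 + 36) = 7, so the distance is |35|/7 = 5.

5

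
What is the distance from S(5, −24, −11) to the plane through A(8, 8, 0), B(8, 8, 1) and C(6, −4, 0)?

AB = (0, 0, 1) and AC = (−2, −12, 0), so a normal is n = AB × AC = (12, −2, 0).
n = (12, −2, 0); n·P − 80 = 28; |n| = 2√37; distance = 28/(2√37) = 14/√37.

14√37/37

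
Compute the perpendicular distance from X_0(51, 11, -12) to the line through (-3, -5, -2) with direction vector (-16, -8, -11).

Direction vector d = (-16, -8, -11).
AP = (54, 16, -10); AP·d = -882, |AP|² = 3272, |d|² = 441.
distance² = |AP|² − (AP·d)²/|d|² = 3272 − 777924/441 = 1508, so the distance is 2√377.

2√377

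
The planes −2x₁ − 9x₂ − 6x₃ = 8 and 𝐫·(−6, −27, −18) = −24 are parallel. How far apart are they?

16/11

Divide the second equation by 3 to match normals: −2x₁ − 9x₂ − 6x₃ = -8.
With common normal n = (−2, −9, −6) (|n| = 11), the distance is |8 − (-8)|/|n| = 16/11.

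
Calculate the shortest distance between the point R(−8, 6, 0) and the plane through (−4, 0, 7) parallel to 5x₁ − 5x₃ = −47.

Parallel planes share the normal n = (5, 0, −5); since (−4, 0, 7) lies on the plane, its equation is 5x₁ − 5x₃ = -55.
Then n·(−8, 6, 0) − (−55) = 15.
|n| = √(25 + 0 + 25) = 5√2, so the distance is |15|/(5√2) = 3/√2.

3/√2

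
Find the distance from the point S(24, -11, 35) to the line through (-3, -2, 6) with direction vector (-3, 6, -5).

3√59

Direction vector d = (-3, 6, -5).
AP = (27, -9, 29), and AP × d = (-129, 48, 135).
|AP × d|² = 37170 and |d|² = 70, so the distance is √(37170/70) = √531 = 3√59.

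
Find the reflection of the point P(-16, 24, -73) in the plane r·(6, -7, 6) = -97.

(44, -46, -13)

n = (6, -7, 6), |n|² = 121, n·P − (-97) = -605, so t = -605/121 = -5.
Foot F = P − (-5)·n = (14, -11, -43); the reflection is 2F − P = (44, -46, -13).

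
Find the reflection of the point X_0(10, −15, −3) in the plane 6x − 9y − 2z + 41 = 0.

n = (6, −9, −2), |n|² = 121, n·X_0 − (-41) = 242, so t = 242/121 = 2.
Foot F = X_0 − 2·n = (−2, 3, 1); the reflection is 2F − X_0 = (−14, 21, 5).

(-14, 21, 5)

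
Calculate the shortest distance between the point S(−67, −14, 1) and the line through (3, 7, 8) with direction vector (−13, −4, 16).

7√74

Direction vector d = (−13, −4, 16).
AP = (−70, −21, −7); AP·d = 882, |AP|² = 5390, |d|² = 441.
distance² = |AP|² − (AP·d)²/|d|² = 5390 − 777924/441 = 3626, so the distance is 7√74.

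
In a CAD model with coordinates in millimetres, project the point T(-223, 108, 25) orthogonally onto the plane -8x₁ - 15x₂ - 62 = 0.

The perpendicular from T has direction n = (-8, -15, 0): r = (-223, 108, 25) + λ(-8, -15, 0).
Substitute into the plane: n·(T + λn) = 62 gives 164 + 289λ = 62, so λ = -6/17.
Foot = (-223, 108, 25) + (-6/17)·(-8, -15, 0) = (-3743/17, 1926/17, 25).

(-3743/17, 1926/17, 25)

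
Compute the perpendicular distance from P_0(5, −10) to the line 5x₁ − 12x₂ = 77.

68/13

d = |5·5 + (-12)·(-10) − 77| / √(25 + 144) = |68|/13 = 68/13.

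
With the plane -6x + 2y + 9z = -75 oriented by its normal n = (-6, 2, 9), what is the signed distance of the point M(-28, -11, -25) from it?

n·M − (-75) = -4.
|n| = 11, so the signed distance is -4/11.

-4/11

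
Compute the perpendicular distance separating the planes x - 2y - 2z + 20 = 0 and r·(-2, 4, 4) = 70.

Divide the second equation by -2 to match normals: x - 2y - 2z = -35.
Both planes have normal n = (1, -2, -2), |n| = 3. Any point on the first plane is at distance |(-35) − (-20)|/|n| = 15/3 = 5 from the second.

5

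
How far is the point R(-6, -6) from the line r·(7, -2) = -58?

28√53/53

The normal to the line is n = (7, -2) with |n| = √53.
|n·R − (-58)| = |-30 − (-58)| = 28, so the distance is 28/√53 = 28√53/53.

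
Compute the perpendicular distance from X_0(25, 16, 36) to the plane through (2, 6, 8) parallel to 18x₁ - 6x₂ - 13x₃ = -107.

10/23

Parallel planes share the normal n = (18, -6, -13); since (2, 6, 8) lies on the plane, its equation is 18x₁ - 6x₂ - 13x₃ = -104.
Then n·(25, 16, 36) - (-104) = -10.
|n| = √(324 + 36 + 169) = 23, so the distance is |-10|/23 = 10/23.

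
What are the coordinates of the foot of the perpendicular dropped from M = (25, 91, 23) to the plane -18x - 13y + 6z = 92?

(-29, 52, 41)

n = (-18, -13, 6), |n|² = 529, and n·M − 92 = -1587.
t = -1587/529 = -3, so the foot is M − t·n = (25, 91, 23) − (-3)·(-18, -13, 6) = (-29, 52, 41).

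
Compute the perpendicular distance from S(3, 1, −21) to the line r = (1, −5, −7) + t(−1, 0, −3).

Direction vector d = (−1, 0, −3).
AP = (2, 6, −14), and AP × d = (−18, 20, 6).
|AP × d|² = 760 and |d|² = 10, so the distance is √(760/10) = √76 = 2√19.

2√19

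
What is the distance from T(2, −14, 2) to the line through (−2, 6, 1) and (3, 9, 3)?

√379

A direction vector is d = (5, 3, 2).
AP = (4, −20, 1), and AP × d = (−43, −3, 112).
|AP × d|² = 14402 and |d|² = 38, so the distance is √(14402/38) = √379.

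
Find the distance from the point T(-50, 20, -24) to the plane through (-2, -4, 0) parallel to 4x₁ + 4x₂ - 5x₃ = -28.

Parallel planes share the normal n = (4, 4, -5); since (-2, -4, 0) lies on the plane, its equation is 4x₁ + 4x₂ - 5x₃ = -24.
n = (4, 4, -5); n·P − (-24) = 24; |n| = √57; distance = 24/√57.

24/√57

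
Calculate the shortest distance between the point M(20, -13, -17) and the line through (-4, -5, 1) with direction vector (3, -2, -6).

6√5

Direction vector d = (3, -2, -6).
AP = (24, -8, -18); AP·d = 196, |AP|² = 964, |d|² = 49.
distance² = |AP|² − (AP·d)²/|d|² = 964 − 38416/49 = 180, so the distance is 6√5.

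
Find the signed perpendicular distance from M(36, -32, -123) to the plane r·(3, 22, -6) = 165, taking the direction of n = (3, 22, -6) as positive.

n·M − 165 = -23.
|n| = 23, so the signed distance is -23/23 = -1.

-1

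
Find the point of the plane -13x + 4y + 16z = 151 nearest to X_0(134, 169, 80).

(951/7, 1179/7, 544/7)

n = (-13, 4, 16), |n|² = 441, and n·X_0 − 151 = 63.
t = 63/441 = 1/7, so the foot is X_0 − t·n = (134, 169, 80) − (1/7)·(-13, 4, 16) = (951/7, 1179/7, 544/7).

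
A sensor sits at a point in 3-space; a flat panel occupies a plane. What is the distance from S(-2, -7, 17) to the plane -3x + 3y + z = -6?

8√19/19

Normal vector n = (-3, 3, 1), and n·(-2, -7, 17) - (-6) = 8.
|n| = √(9 + 9 + 1) = √19, so the distance is |8|/√19 = 8/√19.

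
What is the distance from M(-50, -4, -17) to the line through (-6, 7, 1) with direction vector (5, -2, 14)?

Direction vector d = (5, -2, 14).
AP = (-44, -11, -18); AP·d = -450, |AP|² = 2381, |d|² = 225.
distance² = |AP|² − (AP·d)²/|d|² = 2381 − 202500/225 = 1481, so the distance is √1481.

√1481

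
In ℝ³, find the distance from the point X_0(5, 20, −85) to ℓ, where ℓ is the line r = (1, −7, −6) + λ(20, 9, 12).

√6361

Direction vector d = (20, 9, 12).
AP = (4, 27, −79), and AP × d = (1035, −1628, −504).
|AP × d|² = 3975625 and |d|² = 625, so the distance is √(3975625/625) = √6361.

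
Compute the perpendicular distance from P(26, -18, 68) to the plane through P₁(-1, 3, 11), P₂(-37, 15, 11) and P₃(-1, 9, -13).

27/13

P₁P₂ = (-36, 12, 0) and P₁P₃ = (0, 6, -24), so a normal is n = P₁P₂ × P₁P₃ = (-288, -864, -216).
Then n·(26, -18, 68) - (-4680) = -1944.
|n| = √(82944 + 746496 + 46656) = 936, so the distance is |-1944|/936 = 27/13.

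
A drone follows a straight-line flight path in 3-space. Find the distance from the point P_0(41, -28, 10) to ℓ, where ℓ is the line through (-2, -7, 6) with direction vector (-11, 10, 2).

√281

Direction vector d = (-11, 10, 2).
AP = (43, -21, 4), and AP × d = (-82, -130, 199).
|AP × d|² = 63225 and |d|² = 225, so the distance is √(63225/225) = √281.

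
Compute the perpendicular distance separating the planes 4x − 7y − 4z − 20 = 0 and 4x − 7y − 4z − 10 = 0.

With common normal n = (4, −7, −4) (|n| = 9), the distance is |20 − 10|/|n| = 10/9.

10/9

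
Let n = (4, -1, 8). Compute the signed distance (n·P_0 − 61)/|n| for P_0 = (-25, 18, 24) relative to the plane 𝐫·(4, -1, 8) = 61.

n·P_0 − 61 = 13.
|n| = 9, so the signed distance is 13/9.

13/9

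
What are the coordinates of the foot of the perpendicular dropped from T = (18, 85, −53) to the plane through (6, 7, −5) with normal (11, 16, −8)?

(-26, 21, -21)

n = (11, 16, −8), |n|² = 441, and n·T − 218 = 1764.
t = 1764/441 = 4, so the foot is T − t·n = (18, 85, −53) − 4·(11, 16, −8) = (−26, 21, −21).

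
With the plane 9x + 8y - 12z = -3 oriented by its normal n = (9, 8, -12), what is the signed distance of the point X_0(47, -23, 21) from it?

n·X_0 − (-3) = -10.
|n| = 17, so the signed distance is -10/17.

-10/17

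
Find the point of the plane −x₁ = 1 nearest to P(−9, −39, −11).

n = (−1, 0, 0), |n|² = 1, and n·P − 1 = 8.
t = 8/1 = 8, so the foot is P − t·n = (−9, −39, −11) − 8·(−1, 0, 0) = (−1, −39, −11).

(-1, -39, -11)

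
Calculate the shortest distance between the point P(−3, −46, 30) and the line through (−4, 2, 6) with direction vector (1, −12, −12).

Direction vector d = (1, −12, −12).
AP = (1, −48, 24); AP·d = 289, |AP|² = 2881, |d|² = 289.
distance² = |AP|² − (AP·d)²/|d|² = 2881 − 83521/289 = 2592, so the distance is 36√2.

36√2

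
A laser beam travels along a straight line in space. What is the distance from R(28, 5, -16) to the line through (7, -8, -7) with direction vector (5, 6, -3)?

√61

Direction vector d = (5, 6, -3).
AP = (21, 13, -9); AP·d = 210, |AP|² = 691, |d|² = 70.
distance² = |AP|² − (AP·d)²/|d|² = 691 − 44100/70 = 61, so the distance is √61.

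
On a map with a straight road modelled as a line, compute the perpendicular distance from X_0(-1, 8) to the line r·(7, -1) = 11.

The normal to the line is n = (7, -1) with |n| = 5√2.
|n·X_0 − 11| = |-15 − 11| = 26, so the distance is 26/(5√2) = 13√2/5.

13√2/5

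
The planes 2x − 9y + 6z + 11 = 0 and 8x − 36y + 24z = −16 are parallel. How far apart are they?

7/11

Divide the second equation by 4 to match normals: 2x − 9y + 6z = -4.
Both planes have normal n = (2, −9, 6), |n| = 11. Any point on the first plane is at distance |(-4) − (-11)|/|n| = 7/11 from the second.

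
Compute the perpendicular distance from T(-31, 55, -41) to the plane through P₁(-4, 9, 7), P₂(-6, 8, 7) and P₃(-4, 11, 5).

23/3

P₁P₂ = (-2, -1, 0) and P₁P₃ = (0, 2, -2), so a normal is n = P₁P₂ × P₁P₃ = (2, -4, -4).
Then n·(-31, 55, -41) - (-72) = -46.
|n| = √(4 + 16 + 16) = 6, so the distance is |-46|/6 = 23/3.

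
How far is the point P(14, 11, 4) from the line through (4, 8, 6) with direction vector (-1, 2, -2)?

√113

Direction vector d = (-1, 2, -2).
AP = (10, 3, -2); AP·d = 0, |AP|² = 113, |d|² = 9.
distance² = |AP|² − (AP·d)²/|d|² = 113 − 0/9 = 113, so the distance is √113.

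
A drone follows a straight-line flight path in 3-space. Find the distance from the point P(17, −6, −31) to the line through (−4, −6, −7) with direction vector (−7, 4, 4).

12√2

Direction vector d = (−7, 4, 4).
AP = (21, 0, −24), and AP × d = (96, 84, 84).
|AP × d|² = 23328 and |d|² = 81, so the distance is √(23328/81) = √288 = 12√2.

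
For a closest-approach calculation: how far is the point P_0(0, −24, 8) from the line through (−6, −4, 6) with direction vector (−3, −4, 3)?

Direction vector d = (−3, −4, 3).
AP = (6, −20, 2), and AP × d = (−52, −24, −84).
|AP × d|² = 10336 and |d|² = 34, so the distance is √(10336/34) = √304 = 4√19.

4√19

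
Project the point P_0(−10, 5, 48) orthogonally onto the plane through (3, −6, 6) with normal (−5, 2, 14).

n = (−5, 2, 14), |n|² = 225, and n·P_0 − 57 = 675.
t = 675/225 = 3, so the foot is P_0 − t·n = (−10, 5, 48) − 3·(−5, 2, 14) = (5, −1, 6).

(5, -1, 6)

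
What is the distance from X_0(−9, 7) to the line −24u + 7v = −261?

The normal to the line is n = (−24, 7) with |n| = 25.
|n·X_0 − (-261)| = |265 − (-261)| = 526, so the distance is 526/25.

526/25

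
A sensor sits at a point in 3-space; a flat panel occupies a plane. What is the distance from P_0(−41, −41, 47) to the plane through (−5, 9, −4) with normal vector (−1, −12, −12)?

24/17

The plane has equation n·(r − (−5, 9, −4)) = 0, i.e. n·r = -55.
d = |(-1)·(-41) + (-12)·(-41) + (-12)·47 − (-55)| / √(1 + 144 + 144) = |24| / 17 = 24/17.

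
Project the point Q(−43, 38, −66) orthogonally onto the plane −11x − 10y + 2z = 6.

The perpendicular from Q has direction n = (−11, −10, 2): r = (−43, 38, −66) + t(−11, −10, 2).
Substitute into the plane: n·(Q + tn) = 6 gives -39 + 225t = 6, so t = 1/5.
Foot = (−43, 38, −66) + (1/5)·(−11, −10, 2) = (−226/5, 36, −328/5).

(-226/5, 36, -328/5)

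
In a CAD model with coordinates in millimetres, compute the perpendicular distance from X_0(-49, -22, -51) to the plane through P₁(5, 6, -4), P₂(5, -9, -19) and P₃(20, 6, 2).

P₁P₂ = (0, -15, -15) and P₁P₃ = (15, 0, 6), so a normal is n = P₁P₂ × P₁P₃ = (-90, -225, 225).
Then n·(-49, -22, -51) - (-2700) = 585.
|n| = √(8100 + 50625 + 50625) = 135√6, so the distance is |585|/(135√6) = 13√6/18.

13/(3√6)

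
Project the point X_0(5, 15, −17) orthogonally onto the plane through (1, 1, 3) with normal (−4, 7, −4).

(13, 1, -9)

The perpendicular from X_0 has direction n = (−4, 7, −4): r = (5, 15, −17) + t(−4, 7, −4).
Substitute into the plane: n·(X_0 + tn) = -9 gives 153 + 81t = -9, so t = -2.
Foot = (5, 15, −17) + (-2)·(−4, 7, −4) = (13, 1, −9).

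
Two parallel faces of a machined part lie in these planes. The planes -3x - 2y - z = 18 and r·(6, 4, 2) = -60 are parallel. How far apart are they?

12/√14

Divide the second equation by -2 to match normals: -3x - 2y - z = 30.
With common normal n = (-3, -2, -1) (|n| = √14), the distance is |18 − 30|/|n| = 12/√14.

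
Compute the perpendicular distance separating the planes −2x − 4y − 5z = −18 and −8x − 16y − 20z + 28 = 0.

Divide the second equation by 4 to match normals: −2x − 4y − 5z = -7.
With common normal n = (−2, −4, −5) (|n| = 3√5), the distance is |(-18) − (-7)|/|n| = 11/(3√5).

11/(3√5)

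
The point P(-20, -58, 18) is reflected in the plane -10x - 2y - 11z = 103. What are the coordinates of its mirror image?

(-56/3, -866/15, 292/15)

n = (-10, -2, -11), |n|² = 225, n·P − 103 = 15, so t = 15/225 = 1/15.
Foot F = P − (1/15)·n = (-58/3, -868/15, 281/15); the reflection is 2F − P = (-56/3, -866/15, 292/15).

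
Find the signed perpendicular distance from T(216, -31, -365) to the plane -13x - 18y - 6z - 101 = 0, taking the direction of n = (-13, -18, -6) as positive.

-7

n·T − 101 = -161.
|n| = 23, so the signed distance is -161/23 = -7.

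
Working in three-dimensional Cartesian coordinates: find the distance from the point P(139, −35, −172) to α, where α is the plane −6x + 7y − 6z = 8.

n = (−6, 7, −6); n·P − 8 = -55; |n| = 11; distance = 55/11 = 5.

5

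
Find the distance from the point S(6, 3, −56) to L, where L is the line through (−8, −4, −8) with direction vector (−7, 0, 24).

Direction vector d = (−7, 0, 24).
AP = (14, 7, −48), and AP × d = (168, 0, 49).
|AP × d|² = 30625 and |d|² = 625, so the distance is √(30625/625) = √49 = 7.

7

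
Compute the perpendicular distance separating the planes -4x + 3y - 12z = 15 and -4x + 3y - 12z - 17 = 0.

2/13

Both planes have normal n = (-4, 3, -12), |n| = 13. Any point on the first plane is at distance |17 − 15|/|n| = 2/13 from the second.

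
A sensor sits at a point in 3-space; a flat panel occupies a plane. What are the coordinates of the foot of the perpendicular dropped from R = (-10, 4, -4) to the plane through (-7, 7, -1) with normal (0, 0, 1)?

The perpendicular from R has direction n = (0, 0, 1): r = (-10, 4, -4) + t(0, 0, 1).
Substitute into the plane: n·(R + tn) = -1 gives -4 + 1t = -1, so t = 3.
Foot = (-10, 4, -4) + 3·(0, 0, 1) = (-10, 4, -1).

(-10, 4, -1)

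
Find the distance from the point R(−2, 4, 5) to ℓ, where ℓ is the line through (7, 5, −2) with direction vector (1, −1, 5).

2√26

Direction vector d = (1, −1, 5).
AP = (−9, −1, 7); AP·d = 27, |AP|² = 131, |d|² = 27.
distance² = |AP|² − (AP·d)²/|d|² = 131 − 729/27 = 104, so the distance is 2√26.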